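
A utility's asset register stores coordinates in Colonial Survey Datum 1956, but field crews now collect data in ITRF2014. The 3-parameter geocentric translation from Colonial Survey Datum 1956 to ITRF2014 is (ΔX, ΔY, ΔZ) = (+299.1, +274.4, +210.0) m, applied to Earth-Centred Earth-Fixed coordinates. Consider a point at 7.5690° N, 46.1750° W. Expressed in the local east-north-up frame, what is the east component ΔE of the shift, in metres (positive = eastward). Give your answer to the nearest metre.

The local east axis at (φ, λ) is (−sin λ, cos λ, 0), so ΔE = −sin(-46.1750°)·299.1 + cos(-46.1750°)·274.4 = 405.80 m.

ΔE = 406 m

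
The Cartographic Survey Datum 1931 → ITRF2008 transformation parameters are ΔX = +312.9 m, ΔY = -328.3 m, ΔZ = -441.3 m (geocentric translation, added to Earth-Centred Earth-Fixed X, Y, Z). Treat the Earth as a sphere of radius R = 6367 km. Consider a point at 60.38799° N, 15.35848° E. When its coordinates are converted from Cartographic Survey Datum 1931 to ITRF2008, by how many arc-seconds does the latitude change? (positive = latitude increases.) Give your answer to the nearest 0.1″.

Δφ = -13.1″

sin φ = 0.869391, cos φ = 0.494124, sin λ = 0.264857, cos λ = 0.964288.
North component: ΔN = −sin φ cos λ·ΔX − sin φ sin λ·ΔY + cos φ·ΔZ = −(0.869391)(0.964288)(312.9) − (0.869391)(0.264857)(-328.3) + (0.494124)(-441.3) = -404.78 m.
1° of latitude spans πR/180 = 111125 m, so Δφ = -404.78 / 111125 × 3600 = -13.113″.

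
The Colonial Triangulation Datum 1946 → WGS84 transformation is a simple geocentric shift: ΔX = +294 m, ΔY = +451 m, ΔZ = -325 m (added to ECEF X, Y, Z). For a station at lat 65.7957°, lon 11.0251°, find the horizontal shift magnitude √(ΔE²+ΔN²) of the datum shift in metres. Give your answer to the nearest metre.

612 m

The local east axis at (φ, λ) is (−sin λ, cos λ, 0), so ΔE = −sin(11.0251°)·294 + cos(11.0251°)·451 = 386.45 m.
The local north axis is (−sin φ cos λ, −sin φ sin λ, cos φ), giving ΔN = -263.205 − 78.667 − 133.247 = -475.12 m.
Horizontal magnitude = √(ΔE² + ΔN²) = √(386.45² + (-475.12)²) = 612.44 m.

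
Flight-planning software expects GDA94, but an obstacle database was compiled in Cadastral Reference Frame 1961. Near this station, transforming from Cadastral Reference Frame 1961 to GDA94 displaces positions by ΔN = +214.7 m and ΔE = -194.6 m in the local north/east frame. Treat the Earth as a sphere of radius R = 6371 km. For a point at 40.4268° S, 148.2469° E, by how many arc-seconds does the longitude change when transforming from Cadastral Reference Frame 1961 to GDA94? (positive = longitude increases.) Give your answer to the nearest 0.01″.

Δλ = -8.28″

At latitude -40.4268°, cos φ = 0.761235.
One radian of longitude at latitude φ spans R cos φ, so Δλ = ΔE / (R cos φ) = -194.6 / (6371000 × 0.761235) = -4.0125e-05 rad = -8.276″.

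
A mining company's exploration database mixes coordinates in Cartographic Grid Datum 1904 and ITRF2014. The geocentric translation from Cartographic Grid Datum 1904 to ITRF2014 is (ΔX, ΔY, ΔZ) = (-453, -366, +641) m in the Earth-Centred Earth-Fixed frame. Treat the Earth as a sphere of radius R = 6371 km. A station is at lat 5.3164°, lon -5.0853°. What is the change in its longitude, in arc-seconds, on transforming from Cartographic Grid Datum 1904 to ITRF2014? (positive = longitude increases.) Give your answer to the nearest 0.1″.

sin φ = 0.092656, cos φ = 0.995698, sin λ = -0.088639, cos λ = 0.996064.
East component: ΔE = −sin λ·ΔX + cos λ·ΔY = −(-0.088639)(-453) + (0.996064)(-366) = -404.71 m.
1° of latitude spans πR/180 = 111195 m; at latitude φ, 1° of longitude spans that × cos φ = 110716.6 m, so Δλ = -404.71 / 110716.6 × 3600 = -13.159″.

Δλ = -13.2″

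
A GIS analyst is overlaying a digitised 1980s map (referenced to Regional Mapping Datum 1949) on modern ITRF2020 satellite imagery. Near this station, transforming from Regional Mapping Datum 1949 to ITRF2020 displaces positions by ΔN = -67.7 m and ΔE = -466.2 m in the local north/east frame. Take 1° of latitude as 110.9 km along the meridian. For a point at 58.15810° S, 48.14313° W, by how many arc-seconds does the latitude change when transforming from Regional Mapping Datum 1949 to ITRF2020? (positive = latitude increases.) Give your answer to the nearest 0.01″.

1° of latitude = 110.9 km, so Δφ = -67.7 / 110900 = -0.0006105° = -2.198″.

Δφ = -2.20″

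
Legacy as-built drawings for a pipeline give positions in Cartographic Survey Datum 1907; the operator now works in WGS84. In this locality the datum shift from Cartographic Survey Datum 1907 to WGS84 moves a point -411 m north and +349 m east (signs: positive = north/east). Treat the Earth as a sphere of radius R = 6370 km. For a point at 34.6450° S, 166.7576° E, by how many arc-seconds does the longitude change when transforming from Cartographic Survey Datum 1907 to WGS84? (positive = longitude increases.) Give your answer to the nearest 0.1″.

At latitude -34.6450°, cos φ = 0.822690.
One radian of longitude at latitude φ spans R cos φ, so Δλ = ΔE / (R cos φ) = 349.0 / (6370000 × 0.822690) = 6.6596e-05 rad = 13.736″.

Δλ = 13.7″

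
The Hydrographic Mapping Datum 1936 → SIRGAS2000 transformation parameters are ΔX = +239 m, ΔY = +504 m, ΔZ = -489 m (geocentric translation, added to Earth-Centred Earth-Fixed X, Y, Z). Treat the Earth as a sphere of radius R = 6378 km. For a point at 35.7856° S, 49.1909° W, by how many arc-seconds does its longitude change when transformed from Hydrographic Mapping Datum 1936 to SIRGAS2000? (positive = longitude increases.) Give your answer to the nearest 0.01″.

sin φ = -0.584754, cos φ = 0.811211, sin λ = -0.756891, cos λ = 0.653541.
East component: ΔE = −sin λ·ΔX + cos λ·ΔY = −(-0.756891)(239) + (0.653541)(504) = 510.28 m.
1° of latitude spans πR/180 = 111317 m; at latitude φ, 1° of longitude spans that × cos φ = 90301.6 m, so Δλ = 510.28 / 90301.6 × 3600 = 20.343″.

Δλ = 20.34″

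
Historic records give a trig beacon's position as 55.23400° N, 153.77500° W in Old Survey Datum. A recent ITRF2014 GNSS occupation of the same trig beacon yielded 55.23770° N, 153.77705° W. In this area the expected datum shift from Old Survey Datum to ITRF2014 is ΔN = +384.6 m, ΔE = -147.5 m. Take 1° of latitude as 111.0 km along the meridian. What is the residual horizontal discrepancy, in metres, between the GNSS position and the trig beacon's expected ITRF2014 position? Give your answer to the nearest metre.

32 m

Observed coordinate differences: Δφ = +0.00370°, Δλ = -0.00205°.
Converting to metres (1° lat = 111000 m, cos φ = 0.570226): observed ΔN = 410.7 m, observed ΔE = -129.8 m.
Subtracting the expected shift leaves a residual of 410.7 − (384.6) = 26.1 m north and -129.8 − (-147.5) = 17.7 m east.
Residual distance = √(26.1² + 17.7²) = 31.6 m.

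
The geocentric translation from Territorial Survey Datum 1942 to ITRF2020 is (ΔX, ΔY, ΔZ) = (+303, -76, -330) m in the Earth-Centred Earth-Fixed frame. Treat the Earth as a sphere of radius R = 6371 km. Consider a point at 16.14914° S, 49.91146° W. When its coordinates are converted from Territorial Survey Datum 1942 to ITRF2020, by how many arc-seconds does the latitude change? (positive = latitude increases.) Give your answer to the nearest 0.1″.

Δφ = -8.0″

sin φ = -0.278139, cos φ = 0.960541, sin λ = -0.765050, cos λ = 0.643971.
North component: ΔN = −sin φ cos λ·ΔX − sin φ sin λ·ΔY + cos φ·ΔZ = −(-0.278139)(0.643971)(303) − (-0.278139)(-0.765050)(-76) + (0.960541)(-330) = -246.54 m.
1° of latitude spans πR/180 = 111195 m, so Δφ = -246.54 / 111195 × 3600 = -7.982″.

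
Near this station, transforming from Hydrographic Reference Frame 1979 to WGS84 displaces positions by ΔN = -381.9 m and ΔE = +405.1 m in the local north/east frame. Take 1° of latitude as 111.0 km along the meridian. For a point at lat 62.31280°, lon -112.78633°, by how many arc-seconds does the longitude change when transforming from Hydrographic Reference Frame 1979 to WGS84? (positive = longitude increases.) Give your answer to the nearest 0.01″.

At latitude 62.31280°, cos φ = 0.464644.
1° of longitude at this latitude = 111.0 × cos φ = 51.58 km, so Δλ = 405.1 / 51575.5 = 0.0078545° = 28.276″.

Δλ = 28.28″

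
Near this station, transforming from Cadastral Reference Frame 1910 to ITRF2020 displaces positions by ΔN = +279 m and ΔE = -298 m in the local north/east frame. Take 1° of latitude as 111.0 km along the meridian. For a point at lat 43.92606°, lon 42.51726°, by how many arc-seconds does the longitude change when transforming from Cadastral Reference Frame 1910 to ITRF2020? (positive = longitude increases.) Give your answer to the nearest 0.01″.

Δλ = -13.42″

At latitude 43.92606°, cos φ = 0.720236.
1° of longitude at this latitude = 111.0 × cos φ = 79.95 km, so Δλ = -298.0 / 79946.2 = -0.0037275° = -13.419″.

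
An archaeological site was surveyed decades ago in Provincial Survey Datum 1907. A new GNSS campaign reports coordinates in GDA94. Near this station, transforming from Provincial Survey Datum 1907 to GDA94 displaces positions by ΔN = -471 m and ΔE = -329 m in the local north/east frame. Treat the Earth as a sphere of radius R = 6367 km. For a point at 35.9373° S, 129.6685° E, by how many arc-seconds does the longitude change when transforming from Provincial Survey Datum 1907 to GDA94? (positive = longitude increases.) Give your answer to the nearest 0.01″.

Δλ = -13.16″

At latitude -35.9373°, cos φ = 0.809660.
One radian of longitude at latitude φ spans R cos φ, so Δλ = ΔE / (R cos φ) = -329.0 / (6367000 × 0.809660) = -6.3820e-05 rad = -13.164″.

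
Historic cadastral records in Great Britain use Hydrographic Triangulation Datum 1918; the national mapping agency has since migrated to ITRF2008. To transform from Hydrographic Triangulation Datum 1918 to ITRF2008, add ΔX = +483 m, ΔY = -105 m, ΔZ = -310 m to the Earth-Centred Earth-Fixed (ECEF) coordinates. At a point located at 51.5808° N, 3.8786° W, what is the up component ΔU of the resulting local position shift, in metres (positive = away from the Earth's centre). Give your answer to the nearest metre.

ΔU = 61 m

The local up (radial) axis is (cos φ cos λ, cos φ sin λ, sin φ), giving ΔU = 299.454 + 4.414 − 242.880 = 60.99 m.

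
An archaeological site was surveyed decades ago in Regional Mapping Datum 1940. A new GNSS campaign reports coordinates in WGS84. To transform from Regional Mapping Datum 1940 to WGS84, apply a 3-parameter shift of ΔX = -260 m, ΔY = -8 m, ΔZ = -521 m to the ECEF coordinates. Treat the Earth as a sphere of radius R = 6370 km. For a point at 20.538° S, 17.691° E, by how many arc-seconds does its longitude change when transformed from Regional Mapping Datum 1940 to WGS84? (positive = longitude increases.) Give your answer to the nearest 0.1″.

Δλ = 2.5″

sin φ = -0.350829, cos φ = 0.936440, sin λ = 0.303883, cos λ = 0.952709.
East component: ΔE = −sin λ·ΔX + cos λ·ΔY = −(0.303883)(-260) + (0.952709)(-8) = 71.39 m.
1° of latitude spans πR/180 = 111177 m; at latitude φ, 1° of longitude spans that × cos φ = 104111.0 m, so Δλ = 71.39 / 104111.0 × 3600 = 2.468″.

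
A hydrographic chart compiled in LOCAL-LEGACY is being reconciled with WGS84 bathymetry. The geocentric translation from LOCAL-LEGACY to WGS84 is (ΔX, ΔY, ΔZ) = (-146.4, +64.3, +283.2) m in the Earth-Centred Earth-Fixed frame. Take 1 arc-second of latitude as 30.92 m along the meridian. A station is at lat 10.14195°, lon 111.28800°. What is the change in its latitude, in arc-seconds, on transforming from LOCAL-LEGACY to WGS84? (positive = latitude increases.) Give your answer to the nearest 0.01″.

Δφ = 8.37″

sin φ = 0.176087, cos φ = 0.984375, sin λ = 0.931767, cos λ = -0.363056.
North component: ΔN = −sin φ cos λ·ΔX − sin φ sin λ·ΔY + cos φ·ΔZ = −(0.176087)(-0.363056)(-146.4) − (0.176087)(0.931767)(64.3) + (0.984375)(283.2) = 258.87 m.
1° of latitude spans 3600 × 30.92 = 111312 m, so Δφ = 258.87 / 111312 × 3600 = 8.372″.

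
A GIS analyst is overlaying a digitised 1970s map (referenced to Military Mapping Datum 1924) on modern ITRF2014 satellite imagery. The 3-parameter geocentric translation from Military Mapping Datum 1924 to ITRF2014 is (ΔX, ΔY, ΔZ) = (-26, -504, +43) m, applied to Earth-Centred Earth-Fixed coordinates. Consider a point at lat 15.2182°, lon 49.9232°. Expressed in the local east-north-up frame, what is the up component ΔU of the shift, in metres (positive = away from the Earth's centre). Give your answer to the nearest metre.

At φ = 15.2182°, λ = 49.9232°: sin φ = 0.262496, cos φ = 0.964933, sin λ = 0.765182, cos λ = 0.643814.
ΔU = cos φ cos λ·ΔX + cos φ sin λ·ΔY + sin φ·ΔZ = (0.964933)(0.643814)(-26) + (0.964933)(0.765182)(-504) + (0.262496)(43) = -376.99 m.

ΔU = -377 m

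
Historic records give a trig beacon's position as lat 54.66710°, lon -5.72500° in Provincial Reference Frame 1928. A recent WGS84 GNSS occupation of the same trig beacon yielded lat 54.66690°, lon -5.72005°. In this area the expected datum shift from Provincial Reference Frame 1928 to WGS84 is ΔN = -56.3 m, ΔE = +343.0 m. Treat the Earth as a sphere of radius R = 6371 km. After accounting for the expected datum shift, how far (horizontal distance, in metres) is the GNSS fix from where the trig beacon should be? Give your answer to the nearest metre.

Observed coordinate differences: Δφ = -0.00020°, Δλ = +0.00495°.
Converting to metres (1° lat = 111195 m, cos φ = 0.578326): observed ΔN = -22.2 m, observed ΔE = 318.3 m.
Subtracting the expected shift leaves a residual of -22.2 − (-56.3) = 34.1 m north and 318.3 − (343.0) = -24.7 m east.
Residual distance = √(34.1² + (-24.7)²) = 42.1 m.

42 m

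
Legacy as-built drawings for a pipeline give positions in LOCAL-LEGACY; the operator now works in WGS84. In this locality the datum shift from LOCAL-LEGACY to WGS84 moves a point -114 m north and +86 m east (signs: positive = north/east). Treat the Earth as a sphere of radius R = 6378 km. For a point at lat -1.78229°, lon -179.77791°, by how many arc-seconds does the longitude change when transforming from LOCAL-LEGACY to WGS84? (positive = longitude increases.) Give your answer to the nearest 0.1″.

Δλ = 2.8″

At latitude -1.78229°, cos φ = 0.999516.
One radian of longitude at latitude φ spans R cos φ, so Δλ = ΔE / (R cos φ) = 86.0 / (6378000 × 0.999516) = 1.3490e-05 rad = 2.783″.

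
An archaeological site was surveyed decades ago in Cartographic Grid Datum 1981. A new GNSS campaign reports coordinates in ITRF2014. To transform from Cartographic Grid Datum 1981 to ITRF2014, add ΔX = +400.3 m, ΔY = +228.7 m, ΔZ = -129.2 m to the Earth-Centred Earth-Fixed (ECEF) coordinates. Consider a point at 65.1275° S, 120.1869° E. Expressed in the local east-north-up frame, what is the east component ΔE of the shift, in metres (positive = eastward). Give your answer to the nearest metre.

At φ = -65.1275°, λ = 120.1869°: sin φ = -0.907246, cos φ = 0.420600, sin λ = 0.864390, cos λ = -0.502822.
ΔE = −sin λ·ΔX + cos λ·ΔY = −(0.864390)·(400.3) + (-0.502822)·(228.7) = -461.01 m.

ΔE = -461 m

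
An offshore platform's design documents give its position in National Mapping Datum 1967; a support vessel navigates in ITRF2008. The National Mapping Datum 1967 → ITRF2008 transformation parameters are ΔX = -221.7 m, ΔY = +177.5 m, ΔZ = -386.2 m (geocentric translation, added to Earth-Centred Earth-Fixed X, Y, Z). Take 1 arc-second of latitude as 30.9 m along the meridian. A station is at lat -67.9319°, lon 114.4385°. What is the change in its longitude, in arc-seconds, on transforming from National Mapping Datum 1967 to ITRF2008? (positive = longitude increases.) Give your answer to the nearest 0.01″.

Δλ = 11.06″

sin φ = -0.926738, cos φ = 0.375708, sin λ = 0.910406, cos λ = -0.413716.
East component: ΔE = −sin λ·ΔX + cos λ·ΔY = −(0.910406)(-221.7) + (-0.413716)(177.5) = 128.40 m.
1° of latitude spans 3600 × 30.90 = 111240 m; at latitude φ, 1° of longitude spans that × cos φ = 41793.8 m, so Δλ = 128.40 / 41793.8 × 3600 = 11.060″.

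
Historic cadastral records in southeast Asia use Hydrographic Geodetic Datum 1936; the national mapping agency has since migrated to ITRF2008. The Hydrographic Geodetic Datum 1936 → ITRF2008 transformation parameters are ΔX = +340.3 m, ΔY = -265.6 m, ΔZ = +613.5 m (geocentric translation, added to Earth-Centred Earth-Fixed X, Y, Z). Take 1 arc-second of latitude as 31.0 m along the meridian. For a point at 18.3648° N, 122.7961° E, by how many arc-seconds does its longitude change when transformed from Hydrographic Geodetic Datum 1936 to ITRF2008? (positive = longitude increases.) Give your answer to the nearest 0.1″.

Δλ = -4.8″

sin φ = 0.315066, cos φ = 0.949070, sin λ = 0.840603, cos λ = -0.541651.
East component: ΔE = −sin λ·ΔX + cos λ·ΔY = −(0.840603)(340.3) + (-0.541651)(-265.6) = -142.19 m.
1° of latitude spans 3600 × 31.00 = 111600 m; at latitude φ, 1° of longitude spans that × cos φ = 105916.2 m, so Δλ = -142.19 / 105916.2 × 3600 = -4.833″.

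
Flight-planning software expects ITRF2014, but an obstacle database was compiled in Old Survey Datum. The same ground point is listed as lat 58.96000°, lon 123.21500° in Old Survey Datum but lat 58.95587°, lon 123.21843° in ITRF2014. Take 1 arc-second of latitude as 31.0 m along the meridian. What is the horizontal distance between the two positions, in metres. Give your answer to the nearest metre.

Δφ = 58.95587° − 58.96000° = -0.00413°; Δλ = 123.21843° − 123.21500° = +0.00343°.
1° of latitude = 3600 × 31.00 = 111600 m.
ΔN = Δφ × 111600 = -460.9 m; ΔE = Δλ × 111600 × cos(58.96000°) = +0.00343 × 111600 × 0.515636 = 197.4 m.
Distance = √(ΔE² + ΔN²) = √(197.4² + (-460.9)²) = 501.4 m.

501 m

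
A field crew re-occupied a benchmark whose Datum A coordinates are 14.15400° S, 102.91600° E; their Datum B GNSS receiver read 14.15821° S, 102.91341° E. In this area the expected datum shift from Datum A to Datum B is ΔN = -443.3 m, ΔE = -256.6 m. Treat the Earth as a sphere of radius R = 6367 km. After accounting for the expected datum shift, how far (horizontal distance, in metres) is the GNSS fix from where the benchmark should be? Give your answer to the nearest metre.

33 m

Observed coordinate differences: Δφ = -0.00421°, Δλ = -0.00259°.
Converting to metres (1° lat = 111125 m, cos φ = 0.969642): observed ΔN = -467.8 m, observed ΔE = -279.1 m.
Subtracting the expected shift leaves a residual of -467.8 − (-443.3) = -24.5 m north and -279.1 − (-256.6) = -22.5 m east.
Residual distance = √((-24.5)² + (-22.5)²) = 33.3 m.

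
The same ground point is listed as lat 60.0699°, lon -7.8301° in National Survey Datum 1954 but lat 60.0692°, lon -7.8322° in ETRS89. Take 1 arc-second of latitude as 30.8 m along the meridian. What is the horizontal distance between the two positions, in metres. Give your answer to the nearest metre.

Δφ = 60.0692° − 60.0699° = -0.0007°; Δλ = -7.8322° − -7.8301° = -0.0021°.
1° of latitude = 3600 × 30.80 = 110880 m.
ΔN = Δφ × 110880 = -77.6 m; ΔE = Δλ × 110880 × cos(60.0699°) = -0.0021 × 110880 × 0.498943 = -116.2 m.
Distance = √(ΔE² + ΔN²) = √((-116.2)² + (-77.6)²) = 139.7 m.

140 m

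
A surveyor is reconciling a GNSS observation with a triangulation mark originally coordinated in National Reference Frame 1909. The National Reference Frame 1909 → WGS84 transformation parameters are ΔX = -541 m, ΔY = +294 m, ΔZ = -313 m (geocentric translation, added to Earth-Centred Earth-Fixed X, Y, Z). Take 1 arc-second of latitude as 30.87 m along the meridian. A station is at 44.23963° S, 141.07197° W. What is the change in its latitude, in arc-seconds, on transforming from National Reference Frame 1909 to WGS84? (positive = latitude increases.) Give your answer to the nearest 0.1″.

sin φ = -0.697661, cos φ = 0.716428, sin λ = -0.628344, cos λ = -0.777936.
North component: ΔN = −sin φ cos λ·ΔX − sin φ sin λ·ΔY + cos φ·ΔZ = −(-0.697661)(-0.777936)(-541) − (-0.697661)(-0.628344)(294) + (0.716428)(-313) = -59.50 m.
1° of latitude spans 3600 × 30.87 = 111132 m, so Δφ = -59.50 / 111132 × 3600 = -1.928″.

Δφ = -1.9″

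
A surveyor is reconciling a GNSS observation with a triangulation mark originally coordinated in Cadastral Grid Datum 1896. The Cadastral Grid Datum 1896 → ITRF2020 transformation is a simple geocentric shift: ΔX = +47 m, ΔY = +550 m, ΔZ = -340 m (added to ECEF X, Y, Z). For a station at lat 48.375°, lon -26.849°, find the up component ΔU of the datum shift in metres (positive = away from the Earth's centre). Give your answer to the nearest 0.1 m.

At φ = 48.375°, λ = -26.849°: sin φ = 0.747508, cos φ = 0.664252, sin λ = -0.451641, cos λ = 0.892200.
ΔU = cos φ cos λ·ΔX + cos φ sin λ·ΔY + sin φ·ΔZ = (0.664252)(0.892200)(47) + (0.664252)(-0.451641)(550) + (0.747508)(-340) = -391.30 m.

ΔU = -391.3 m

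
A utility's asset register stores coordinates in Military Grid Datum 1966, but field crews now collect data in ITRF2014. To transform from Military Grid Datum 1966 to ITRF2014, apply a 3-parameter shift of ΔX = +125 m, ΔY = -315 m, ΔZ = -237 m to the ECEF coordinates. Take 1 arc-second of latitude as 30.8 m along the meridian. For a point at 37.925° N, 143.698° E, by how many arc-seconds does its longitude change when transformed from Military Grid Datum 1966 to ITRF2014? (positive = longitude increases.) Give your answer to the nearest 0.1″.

sin φ = 0.614629, cos φ = 0.788816, sin λ = 0.592041, cos λ = -0.805908.
East component: ΔE = −sin λ·ΔX + cos λ·ΔY = −(0.592041)(125) + (-0.805908)(-315) = 179.86 m.
1° of latitude spans 3600 × 30.80 = 110880 m; at latitude φ, 1° of longitude spans that × cos φ = 87463.9 m, so Δλ = 179.86 / 87463.9 × 3600 = 7.403″.

Δλ = 7.4″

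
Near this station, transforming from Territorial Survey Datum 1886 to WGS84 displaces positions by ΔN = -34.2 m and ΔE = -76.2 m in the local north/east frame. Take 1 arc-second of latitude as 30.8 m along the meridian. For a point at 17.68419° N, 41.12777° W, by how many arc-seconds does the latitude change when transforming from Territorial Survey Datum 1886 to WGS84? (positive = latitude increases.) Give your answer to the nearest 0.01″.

Δφ = -1.11″

1″ of latitude = 30.80 m, so Δφ = -34.2 / 30.80 = -1.110″.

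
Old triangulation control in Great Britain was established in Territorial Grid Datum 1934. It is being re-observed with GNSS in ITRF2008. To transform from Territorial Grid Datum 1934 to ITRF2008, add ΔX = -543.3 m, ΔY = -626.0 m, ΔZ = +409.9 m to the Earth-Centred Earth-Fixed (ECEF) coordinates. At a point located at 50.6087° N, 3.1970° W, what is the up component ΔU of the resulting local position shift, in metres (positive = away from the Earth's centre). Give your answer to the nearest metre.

ΔU = -5 m

At φ = 50.6087°, λ = -3.1970°: sin φ = 0.772830, cos φ = 0.634613, sin λ = -0.055769, cos λ = 0.998444.
ΔU = cos φ cos λ·ΔX + cos φ sin λ·ΔY + sin φ·ΔZ = (0.634613)(0.998444)(-543.3) + (0.634613)(-0.055769)(-626.0) + (0.772830)(409.9) = -5.31 m.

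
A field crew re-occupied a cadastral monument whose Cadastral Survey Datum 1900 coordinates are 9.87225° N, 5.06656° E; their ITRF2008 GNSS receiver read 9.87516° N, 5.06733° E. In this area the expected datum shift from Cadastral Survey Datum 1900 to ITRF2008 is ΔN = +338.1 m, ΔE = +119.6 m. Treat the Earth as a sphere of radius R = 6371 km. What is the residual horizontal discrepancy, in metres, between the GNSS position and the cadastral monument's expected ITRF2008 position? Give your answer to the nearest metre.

Observed coordinate differences: Δφ = +0.00291°, Δλ = +0.00077°.
Converting to metres (1° lat = 111195 m, cos φ = 0.985192): observed ΔN = 323.6 m, observed ΔE = 84.4 m.
Subtracting the expected shift leaves a residual of 323.6 − (338.1) = -14.5 m north and 84.4 − (119.6) = -35.2 m east.
Residual distance = √((-14.5)² + (-35.2)²) = 38.1 m.

38 m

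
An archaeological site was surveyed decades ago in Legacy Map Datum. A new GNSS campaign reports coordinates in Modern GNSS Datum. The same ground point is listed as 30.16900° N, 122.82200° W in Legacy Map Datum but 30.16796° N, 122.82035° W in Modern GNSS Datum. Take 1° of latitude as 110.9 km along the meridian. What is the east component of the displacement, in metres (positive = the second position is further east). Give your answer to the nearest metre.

ΔE = 158 m

Δφ = 30.16796° − 30.16900° = -0.00104°; Δλ = -122.82035° − -122.82200° = +0.00165°.
ΔN = Δφ × 110900 = -115.3 m; ΔE = Δλ × 110900 × cos(30.16900°) = +0.00165 × 110900 × 0.864547 = 158.2 m.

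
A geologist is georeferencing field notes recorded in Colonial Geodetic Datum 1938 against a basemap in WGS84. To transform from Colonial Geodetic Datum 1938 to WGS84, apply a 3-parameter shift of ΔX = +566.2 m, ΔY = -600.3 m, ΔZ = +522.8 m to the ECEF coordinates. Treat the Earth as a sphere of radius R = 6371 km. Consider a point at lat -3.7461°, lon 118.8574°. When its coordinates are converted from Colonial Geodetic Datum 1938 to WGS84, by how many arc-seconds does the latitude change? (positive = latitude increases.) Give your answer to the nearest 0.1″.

sin φ = -0.065335, cos φ = 0.997863, sin λ = 0.875824, cos λ = -0.482631.
North component: ΔN = −sin φ cos λ·ΔX − sin φ sin λ·ΔY + cos φ·ΔZ = −(-0.065335)(-0.482631)(566.2) − (-0.065335)(0.875824)(-600.3) + (0.997863)(522.8) = 469.48 m.
1° of latitude spans πR/180 = 111195 m, so Δφ = 469.48 / 111195 × 3600 = 15.200″.

Δφ = 15.2″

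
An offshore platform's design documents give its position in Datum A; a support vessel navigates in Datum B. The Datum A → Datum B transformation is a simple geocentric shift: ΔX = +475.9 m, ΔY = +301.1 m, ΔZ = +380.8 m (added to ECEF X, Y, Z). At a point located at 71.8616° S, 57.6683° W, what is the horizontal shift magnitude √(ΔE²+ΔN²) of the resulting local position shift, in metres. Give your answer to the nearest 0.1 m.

At φ = -71.8616°, λ = -57.6683°: sin φ = -0.950307, cos φ = 0.311313, sin λ = -0.844966, cos λ = 0.534820.
ΔE = −sin λ·ΔX + cos λ·ΔY = −(-0.844966)·(475.9) + (0.534820)·(301.1) = 563.15 m.
ΔN = −sin φ cos λ·ΔX − sin φ sin λ·ΔY + cos φ·ΔZ = −(-0.950307)(0.534820)(475.9) − (-0.950307)(-0.844966)(301.1) + (0.311313)(380.8) = 118.64 m.
Horizontal magnitude = √(ΔE² + ΔN²) = √(563.15² + 118.64²) = 575.52 m.

575.5 m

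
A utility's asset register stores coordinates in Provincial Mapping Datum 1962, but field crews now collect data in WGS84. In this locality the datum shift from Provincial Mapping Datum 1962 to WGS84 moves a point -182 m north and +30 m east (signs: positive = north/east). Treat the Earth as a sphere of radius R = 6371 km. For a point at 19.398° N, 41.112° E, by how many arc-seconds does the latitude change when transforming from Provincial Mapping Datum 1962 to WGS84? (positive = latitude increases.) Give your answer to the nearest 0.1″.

Δφ = -5.9″

On a sphere of radius R, 1 rad of latitude = R, so Δφ = ΔN / R = -182.0 / 6371000 = -2.8567e-05 rad = -5.892″.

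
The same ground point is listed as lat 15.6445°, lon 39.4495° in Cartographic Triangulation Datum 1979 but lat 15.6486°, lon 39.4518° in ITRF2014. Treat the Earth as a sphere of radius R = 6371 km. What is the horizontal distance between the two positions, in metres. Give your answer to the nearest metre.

518 m

Δφ = 15.6486° − 15.6445° = +0.0041°; Δλ = 39.4518° − 39.4495° = +0.0023°.
1° along a meridian = πR/180 = 111195 m.
ΔN = Δφ × 111195 = 455.9 m; ΔE = Δλ × 111195 × cos(15.6445°) = +0.0023 × 111195 × 0.962953 = 246.3 m.
Distance = √(ΔE² + ΔN²) = √(246.3² + 455.9²) = 518.2 m.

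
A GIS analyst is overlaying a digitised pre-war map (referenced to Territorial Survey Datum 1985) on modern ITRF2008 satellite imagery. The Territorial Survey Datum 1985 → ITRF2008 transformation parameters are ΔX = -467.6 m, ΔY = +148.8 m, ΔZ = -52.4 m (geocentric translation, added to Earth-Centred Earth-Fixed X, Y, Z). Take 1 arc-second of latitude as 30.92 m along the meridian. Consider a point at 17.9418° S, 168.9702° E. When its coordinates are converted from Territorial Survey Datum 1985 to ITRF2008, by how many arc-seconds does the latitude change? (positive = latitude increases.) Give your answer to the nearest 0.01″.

Δφ = 3.24″

sin φ = -0.308051, cos φ = 0.951370, sin λ = 0.191320, cos λ = -0.981528.
North component: ΔN = −sin φ cos λ·ΔX − sin φ sin λ·ΔY + cos φ·ΔZ = −(-0.308051)(-0.981528)(-467.6) − (-0.308051)(0.191320)(148.8) + (0.951370)(-52.4) = 100.30 m.
1° of latitude spans 3600 × 30.92 = 111312 m, so Δφ = 100.30 / 111312 × 3600 = 3.244″.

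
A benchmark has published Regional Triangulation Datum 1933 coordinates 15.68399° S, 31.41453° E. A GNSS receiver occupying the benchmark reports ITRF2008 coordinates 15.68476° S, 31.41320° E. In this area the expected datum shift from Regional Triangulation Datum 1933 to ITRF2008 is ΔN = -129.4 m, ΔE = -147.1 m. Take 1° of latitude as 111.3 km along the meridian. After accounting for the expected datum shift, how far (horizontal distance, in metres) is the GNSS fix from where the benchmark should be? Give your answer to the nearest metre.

44 m

Observed coordinate differences: Δφ = -0.00077°, Δλ = -0.00133°.
Converting to metres (1° lat = 111300 m, cos φ = 0.962767): observed ΔN = -85.7 m, observed ΔE = -142.5 m.
Subtracting the expected shift leaves a residual of -85.7 − (-129.4) = 43.7 m north and -142.5 − (-147.1) = 4.6 m east.
Residual distance = √(43.7² + 4.6²) = 43.9 m.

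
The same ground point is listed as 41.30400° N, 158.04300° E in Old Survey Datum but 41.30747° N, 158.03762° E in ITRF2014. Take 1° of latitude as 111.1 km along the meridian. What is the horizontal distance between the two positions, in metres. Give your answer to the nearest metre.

592 m

Δφ = 41.30747° − 41.30400° = +0.00347°; Δλ = 158.03762° − 158.04300° = -0.00538°.
ΔN = Δφ × 111100 = 385.5 m; ΔE = Δλ × 111100 × cos(41.30400°) = -0.00538 × 111100 × 0.751218 = -449.0 m.
Distance = √(ΔE² + ΔN²) = √((-449.0)² + 385.5²) = 591.8 m.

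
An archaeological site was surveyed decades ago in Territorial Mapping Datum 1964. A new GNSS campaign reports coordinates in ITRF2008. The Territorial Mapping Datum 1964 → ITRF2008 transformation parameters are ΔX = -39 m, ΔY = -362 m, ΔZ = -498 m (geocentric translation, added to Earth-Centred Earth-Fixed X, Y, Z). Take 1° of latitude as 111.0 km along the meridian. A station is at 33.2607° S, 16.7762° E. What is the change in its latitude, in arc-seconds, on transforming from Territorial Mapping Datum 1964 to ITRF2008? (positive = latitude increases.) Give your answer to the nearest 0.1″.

Δφ = -16.0″

sin φ = -0.548449, cos φ = 0.836184, sin λ = 0.288634, cos λ = 0.957439.
North component: ΔN = −sin φ cos λ·ΔX − sin φ sin λ·ΔY + cos φ·ΔZ = −(-0.548449)(0.957439)(-39) − (-0.548449)(0.288634)(-362) + (0.836184)(-498) = -494.20 m.
1° of latitude spans 111000 m, so Δφ = -494.20 / 111000 × 3600 = -16.028″.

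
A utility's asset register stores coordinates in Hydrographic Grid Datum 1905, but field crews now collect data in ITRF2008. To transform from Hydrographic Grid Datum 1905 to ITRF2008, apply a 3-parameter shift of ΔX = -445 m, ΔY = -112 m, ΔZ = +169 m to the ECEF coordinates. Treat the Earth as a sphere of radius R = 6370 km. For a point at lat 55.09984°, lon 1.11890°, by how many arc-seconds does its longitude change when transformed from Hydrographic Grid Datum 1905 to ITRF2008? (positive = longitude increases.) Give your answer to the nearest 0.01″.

sin φ = 0.820150, cos φ = 0.572148, sin λ = 0.019527, cos λ = 0.999809.
East component: ΔE = −sin λ·ΔX + cos λ·ΔY = −(0.019527)(-445) + (0.999809)(-112) = -103.29 m.
1° of latitude spans πR/180 = 111177 m; at latitude φ, 1° of longitude spans that × cos φ = 63610.0 m, so Δλ = -103.29 / 63610.0 × 3600 = -5.846″.

Δλ = -5.85″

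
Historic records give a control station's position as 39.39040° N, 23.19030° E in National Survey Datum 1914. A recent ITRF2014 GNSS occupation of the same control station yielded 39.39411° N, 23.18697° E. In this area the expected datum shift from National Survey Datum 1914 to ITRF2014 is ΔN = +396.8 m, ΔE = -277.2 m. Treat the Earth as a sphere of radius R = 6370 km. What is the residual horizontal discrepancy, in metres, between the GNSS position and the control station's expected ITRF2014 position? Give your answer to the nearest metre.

18 m

Observed coordinate differences: Δφ = +0.00371°, Δλ = -0.00333°.
Converting to metres (1° lat = 111177 m, cos φ = 0.772840): observed ΔN = 412.5 m, observed ΔE = -286.1 m.
Subtracting the expected shift leaves a residual of 412.5 − (396.8) = 15.7 m north and -286.1 − (-277.2) = -8.9 m east.
Residual distance = √(15.7² + (-8.9)²) = 18.0 m.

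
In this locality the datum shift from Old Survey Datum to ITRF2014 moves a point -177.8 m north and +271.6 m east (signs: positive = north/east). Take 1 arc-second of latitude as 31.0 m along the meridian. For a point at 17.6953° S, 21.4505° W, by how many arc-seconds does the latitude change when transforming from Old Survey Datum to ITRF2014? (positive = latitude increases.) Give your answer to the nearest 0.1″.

1″ of latitude = 31.00 m, so Δφ = -177.8 / 31.00 = -5.735″.

Δφ = -5.7″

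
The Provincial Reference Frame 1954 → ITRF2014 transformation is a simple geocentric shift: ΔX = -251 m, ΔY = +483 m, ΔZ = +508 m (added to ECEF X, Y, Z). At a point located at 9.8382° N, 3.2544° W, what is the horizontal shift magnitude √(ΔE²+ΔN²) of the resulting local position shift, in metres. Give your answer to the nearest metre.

The local east axis at (φ, λ) is (−sin λ, cos λ, 0), so ΔE = −sin(-3.2544°)·(-251) + cos(-3.2544°)·483 = 467.97 m.
The local north axis is (−sin φ cos λ, −sin φ sin λ, cos φ), giving ΔN = 42.818 + 4.685 + 500.529 = 548.03 m.
Horizontal magnitude = √(ΔE² + ΔN²) = √(467.97² + 548.03²) = 720.65 m.

721 m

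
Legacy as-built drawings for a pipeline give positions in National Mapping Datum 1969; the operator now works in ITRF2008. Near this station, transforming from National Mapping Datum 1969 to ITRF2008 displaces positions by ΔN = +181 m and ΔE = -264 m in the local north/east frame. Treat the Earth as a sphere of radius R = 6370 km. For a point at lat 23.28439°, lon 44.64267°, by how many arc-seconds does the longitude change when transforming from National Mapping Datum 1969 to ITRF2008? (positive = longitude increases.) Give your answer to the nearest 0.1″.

Δλ = -9.3″

At latitude 23.28439°, cos φ = 0.918554.
One radian of longitude at latitude φ spans R cos φ, so Δλ = ΔE / (R cos φ) = -264.0 / (6370000 × 0.918554) = -4.5119e-05 rad = -9.306″.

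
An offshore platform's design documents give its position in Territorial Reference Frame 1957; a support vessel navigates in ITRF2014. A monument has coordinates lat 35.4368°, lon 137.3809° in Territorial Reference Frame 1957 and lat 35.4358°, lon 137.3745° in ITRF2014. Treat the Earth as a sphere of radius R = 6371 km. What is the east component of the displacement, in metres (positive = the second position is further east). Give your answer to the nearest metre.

Δφ = 35.4358° − 35.4368° = -0.0010°; Δλ = 137.3745° − 137.3809° = -0.0064°.
1° along a meridian = πR/180 = 111195 m.
ΔN = Δφ × 111195 = -111.2 m; ΔE = Δλ × 111195 × cos(35.4368°) = -0.0064 × 111195 × 0.814756 = -579.8 m.

ΔE = -580 m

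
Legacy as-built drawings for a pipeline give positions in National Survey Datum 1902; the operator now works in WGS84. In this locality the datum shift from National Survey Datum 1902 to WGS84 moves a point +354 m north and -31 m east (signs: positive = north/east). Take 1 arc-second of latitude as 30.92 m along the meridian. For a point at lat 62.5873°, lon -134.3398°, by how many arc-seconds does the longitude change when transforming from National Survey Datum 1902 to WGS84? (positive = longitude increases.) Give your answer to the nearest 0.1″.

Δλ = -2.2″

At latitude 62.5873°, cos φ = 0.460397.
1″ of longitude at this latitude = 30.92 × cos φ = 14.2355 m, so Δλ = -31.0 / 14.2355 = -2.178″.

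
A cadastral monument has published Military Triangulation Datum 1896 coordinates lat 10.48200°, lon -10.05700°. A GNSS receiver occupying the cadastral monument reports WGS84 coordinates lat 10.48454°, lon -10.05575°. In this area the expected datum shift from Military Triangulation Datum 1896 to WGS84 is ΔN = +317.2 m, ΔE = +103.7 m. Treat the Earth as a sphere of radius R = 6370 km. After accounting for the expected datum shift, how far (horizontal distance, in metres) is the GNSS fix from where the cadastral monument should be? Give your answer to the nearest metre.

Observed coordinate differences: Δφ = +0.00254°, Δλ = +0.00125°.
Converting to metres (1° lat = 111177 m, cos φ = 0.983312): observed ΔN = 282.4 m, observed ΔE = 136.7 m.
Subtracting the expected shift leaves a residual of 282.4 − (317.2) = -34.8 m north and 136.7 − (103.7) = 33.0 m east.
Residual distance = √((-34.8)² + 33.0²) = 47.9 m.

48 m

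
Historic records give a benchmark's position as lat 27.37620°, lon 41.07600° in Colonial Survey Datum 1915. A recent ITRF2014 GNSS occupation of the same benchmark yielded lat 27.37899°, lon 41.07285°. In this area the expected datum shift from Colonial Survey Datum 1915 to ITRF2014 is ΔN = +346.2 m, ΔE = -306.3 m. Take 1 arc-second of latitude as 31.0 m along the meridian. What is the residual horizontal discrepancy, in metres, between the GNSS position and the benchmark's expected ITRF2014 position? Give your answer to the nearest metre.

Observed coordinate differences: Δφ = +0.00279°, Δλ = -0.00315°.
Converting to metres (1° lat = 111600 m, cos φ = 0.888006): observed ΔN = 311.4 m, observed ΔE = -312.2 m.
Subtracting the expected shift leaves a residual of 311.4 − (346.2) = -34.8 m north and -312.2 − (-306.3) = -5.9 m east.
Residual distance = √((-34.8)² + (-5.9)²) = 35.3 m.

35 m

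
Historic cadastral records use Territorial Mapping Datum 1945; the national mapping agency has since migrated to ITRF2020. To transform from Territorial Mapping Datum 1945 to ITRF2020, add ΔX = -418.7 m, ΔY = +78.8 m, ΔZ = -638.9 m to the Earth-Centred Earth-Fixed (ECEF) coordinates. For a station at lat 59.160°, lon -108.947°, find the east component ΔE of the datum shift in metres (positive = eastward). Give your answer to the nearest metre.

At φ = 59.160°, λ = -108.947°: sin φ = 0.858602, cos φ = 0.512642, sin λ = -0.945819, cos λ = -0.324693.
ΔE = −sin λ·ΔX + cos λ·ΔY = −(-0.945819)·(-418.7) + (-0.324693)·(78.8) = -421.60 m.

ΔE = -422 m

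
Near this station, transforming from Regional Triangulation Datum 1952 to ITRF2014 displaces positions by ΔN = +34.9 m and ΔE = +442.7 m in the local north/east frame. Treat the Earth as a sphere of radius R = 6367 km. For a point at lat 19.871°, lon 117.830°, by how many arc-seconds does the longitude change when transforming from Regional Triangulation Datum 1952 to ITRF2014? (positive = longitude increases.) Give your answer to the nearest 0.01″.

At latitude 19.871°, cos φ = 0.940460.
One radian of longitude at latitude φ spans R cos φ, so Δλ = ΔE / (R cos φ) = 442.7 / (6367000 × 0.940460) = 7.3932e-05 rad = 15.250″.

Δλ = 15.25″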